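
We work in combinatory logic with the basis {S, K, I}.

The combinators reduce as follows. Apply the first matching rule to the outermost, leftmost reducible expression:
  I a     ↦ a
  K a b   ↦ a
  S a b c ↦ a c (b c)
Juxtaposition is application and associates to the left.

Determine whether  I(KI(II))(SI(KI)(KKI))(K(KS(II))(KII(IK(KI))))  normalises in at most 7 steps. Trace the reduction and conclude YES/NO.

Answer: NO — after 7 steps the term is KI(KKI), not yet normal

Working:
  start: I(KI(II))(SI(KI)(KKI))(K(KS(II))(KII(IK(KI))))
  [1] KI(II)(SI(KI)(KKI))(K(KS(II))(KII(IK(KI))))
  [2] I(SI(KI)(KKI))(K(KS(II))(KII(IK(KI))))
  [3] SI(KI)(KKI)(K(KS(II))(KII(IK(KI))))
  [4] I(KKI)(KI(KKI))(K(KS(II))(KII(IK(KI))))
  [5] KKI(KI(KKI))(K(KS(II))(KII(IK(KI))))
  [6] K(KI(KKI))(K(KS(II))(KII(IK(KI))))
  [7] KI(KKI)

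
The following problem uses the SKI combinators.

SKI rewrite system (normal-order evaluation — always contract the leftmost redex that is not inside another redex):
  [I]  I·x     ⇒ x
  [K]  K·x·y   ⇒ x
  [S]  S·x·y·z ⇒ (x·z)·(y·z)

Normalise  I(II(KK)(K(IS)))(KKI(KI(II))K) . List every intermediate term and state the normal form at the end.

  start: I(II(KK)(K(IS)))(KKI(KI(II))K)
  [1] II(KK)(K(IS))(KKI(KI(II))K)
  [2] I(KK)(K(IS))(KKI(KI(II))K)
  [3] KK(K(IS))(KKI(KI(II))K)
  [4] K(KKI(KI(II))K)
  [5] K(K(KI(II))K)
  [6] K(KI(II))
  [7] KI

Answer: normal form = KI  (in 7 steps)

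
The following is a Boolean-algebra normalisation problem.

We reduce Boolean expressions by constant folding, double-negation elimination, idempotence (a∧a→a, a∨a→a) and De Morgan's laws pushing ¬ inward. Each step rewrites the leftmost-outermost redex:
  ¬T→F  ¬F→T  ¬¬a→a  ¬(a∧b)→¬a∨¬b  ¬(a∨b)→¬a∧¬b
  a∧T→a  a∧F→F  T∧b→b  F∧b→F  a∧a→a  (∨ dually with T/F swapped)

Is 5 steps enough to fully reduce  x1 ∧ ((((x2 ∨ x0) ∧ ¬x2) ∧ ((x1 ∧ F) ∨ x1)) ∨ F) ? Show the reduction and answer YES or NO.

Answer: YES — reaches normal form x1 ∧ (((x2 ∨ x0) ∧ ¬x2) ∧ x1) in 3 ≤ 5 steps

Reduction:
  start: x1 ∧ ((((x2 ∨ x0) ∧ ¬x2) ∧ ((x1 ∧ F) ∨ x1)) ∨ F)
  →1  x1 ∧ (((x2 ∨ x0) ∧ ¬x2) ∧ ((x1 ∧ F) ∨ x1))
  →2  x1 ∧ (((x2 ∨ x0) ∧ ¬x2) ∧ (F ∨ x1))
  →3  x1 ∧ (((x2 ∨ x0) ∧ ¬x2) ∧ x1)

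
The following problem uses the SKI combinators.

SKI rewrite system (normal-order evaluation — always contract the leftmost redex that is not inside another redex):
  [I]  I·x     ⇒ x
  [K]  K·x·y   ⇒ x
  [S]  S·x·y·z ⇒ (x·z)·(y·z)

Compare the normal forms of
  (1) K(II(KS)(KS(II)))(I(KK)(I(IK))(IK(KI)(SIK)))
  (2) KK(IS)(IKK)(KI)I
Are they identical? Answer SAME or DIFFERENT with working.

Term A:
  start: K(II(KS)(KS(II)))(I(KK)(I(IK))(IK(KI)(SIK)))
  [1] II(KS)(KS(II))
  [2] I(KS)(KS(II))
  [3] KS(KS(II))
  [4] S

Term B:
  start: KK(IS)(IKK)(KI)I
  [1] K(IKK)(KI)I
  [2] IKKI
  [3] KKI
  [4] K

Answer: DIFFERENT — A ⇓ S, B ⇓ K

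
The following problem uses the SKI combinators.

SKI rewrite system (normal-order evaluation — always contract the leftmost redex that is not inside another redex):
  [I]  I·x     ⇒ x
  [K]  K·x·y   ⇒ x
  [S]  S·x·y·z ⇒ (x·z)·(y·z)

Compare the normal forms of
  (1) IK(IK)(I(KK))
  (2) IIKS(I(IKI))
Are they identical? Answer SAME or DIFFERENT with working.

Term A:
  start: IK(IK)(I(KK))
  step 1: K(IK)(I(KK))
  step 2: IK
  step 3: K

Term B:
  start: IIKS(I(IKI))
  step 1: IKS(I(IKI))
  step 2: KS(I(IKI))
  step 3: S

Answer: DIFFERENT — A ⇓ K, B ⇓ S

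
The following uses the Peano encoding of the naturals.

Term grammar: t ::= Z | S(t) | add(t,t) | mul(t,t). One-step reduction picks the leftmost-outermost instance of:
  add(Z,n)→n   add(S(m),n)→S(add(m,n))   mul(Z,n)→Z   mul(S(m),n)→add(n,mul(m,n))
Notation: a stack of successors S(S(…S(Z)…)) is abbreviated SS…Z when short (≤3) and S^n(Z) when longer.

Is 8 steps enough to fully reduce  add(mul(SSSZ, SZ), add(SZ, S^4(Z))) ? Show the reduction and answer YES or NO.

  start: add(mul(SSSZ, SZ), add(SZ, S^4(Z)))
  step 1: add(add(SZ, mul(SSZ, SZ)), add(SZ, S^4(Z)))
  step 2: add(S(add(Z, mul(SSZ, SZ))), add(SZ, S^4(Z)))
  step 3: S(add(add(Z, mul(SSZ, SZ)), add(SZ, S^4(Z))))
  step 4: S(add(mul(SSZ, SZ), add(SZ, S^4(Z))))
  step 5: S(add(add(SZ, mul(SZ, SZ)), add(SZ, S^4(Z))))
  step 6: S(add(S(add(Z, mul(SZ, SZ))), add(SZ, S^4(Z))))
  step 7: S(S(add(add(Z, mul(SZ, SZ)), add(SZ, S^4(Z)))))
  step 8: S(S(add(mul(SZ, SZ), add(SZ, S^4(Z)))))

Answer: NO — after 8 steps the term is S(S(add(mul(SZ, SZ), add(SZ, S^4(Z))))), not yet normal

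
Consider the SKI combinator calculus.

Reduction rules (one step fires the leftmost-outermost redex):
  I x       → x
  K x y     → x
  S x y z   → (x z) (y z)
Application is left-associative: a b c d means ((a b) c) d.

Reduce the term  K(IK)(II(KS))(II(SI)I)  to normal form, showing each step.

Answer: normal form = K(SII)  (in 4 steps)

Derivation:
  start: K(IK)(II(KS))(II(SI)I)
  →1  IK(II(SI)I)
  →2  K(II(SI)I)
  →3  K(I(SI)I)
  →4  K(SII)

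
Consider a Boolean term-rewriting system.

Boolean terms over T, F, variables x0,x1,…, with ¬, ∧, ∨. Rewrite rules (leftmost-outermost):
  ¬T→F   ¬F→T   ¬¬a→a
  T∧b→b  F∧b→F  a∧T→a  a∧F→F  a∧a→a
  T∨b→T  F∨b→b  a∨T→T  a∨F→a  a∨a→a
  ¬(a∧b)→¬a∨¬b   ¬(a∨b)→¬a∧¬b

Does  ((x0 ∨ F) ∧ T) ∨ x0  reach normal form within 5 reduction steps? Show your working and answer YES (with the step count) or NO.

Answer: YES — reaches normal form x0 in 3 ≤ 5 steps

Working:
  start: ((x0 ∨ F) ∧ T) ∨ x0
  →1  (x0 ∨ F) ∨ x0
  →2  x0 ∨ x0
  →3  x0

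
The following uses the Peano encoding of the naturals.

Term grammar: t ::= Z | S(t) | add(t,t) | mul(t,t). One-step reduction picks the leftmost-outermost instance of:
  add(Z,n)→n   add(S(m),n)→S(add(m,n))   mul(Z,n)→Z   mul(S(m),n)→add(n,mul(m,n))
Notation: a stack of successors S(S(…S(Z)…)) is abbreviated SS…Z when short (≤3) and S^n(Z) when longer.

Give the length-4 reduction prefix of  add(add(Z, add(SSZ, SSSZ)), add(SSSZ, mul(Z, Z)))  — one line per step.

  start: add(add(Z, add(SSZ, SSSZ)), add(SSSZ, mul(Z, Z)))
  step 1: add(add(SSZ, SSSZ), add(SSSZ, mul(Z, Z)))
  step 2: add(S(add(SZ, SSSZ)), add(SSSZ, mul(Z, Z)))
  step 3: S(add(add(SZ, SSSZ), add(SSSZ, mul(Z, Z))))
  step 4: S(add(S(add(Z, SSSZ)), add(SSSZ, mul(Z, Z))))

Answer: after 4 steps: S(add(S(add(Z, SSSZ)), add(SSSZ, mul(Z, Z))))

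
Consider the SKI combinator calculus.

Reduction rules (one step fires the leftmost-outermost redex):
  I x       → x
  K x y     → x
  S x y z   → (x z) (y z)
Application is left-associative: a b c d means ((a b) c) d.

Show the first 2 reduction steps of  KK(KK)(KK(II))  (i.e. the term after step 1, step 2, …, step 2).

Answer: after 2 steps: KK

Reduction:
  start: KK(KK)(KK(II))
  step 1: K(KK(II))
  step 2: KK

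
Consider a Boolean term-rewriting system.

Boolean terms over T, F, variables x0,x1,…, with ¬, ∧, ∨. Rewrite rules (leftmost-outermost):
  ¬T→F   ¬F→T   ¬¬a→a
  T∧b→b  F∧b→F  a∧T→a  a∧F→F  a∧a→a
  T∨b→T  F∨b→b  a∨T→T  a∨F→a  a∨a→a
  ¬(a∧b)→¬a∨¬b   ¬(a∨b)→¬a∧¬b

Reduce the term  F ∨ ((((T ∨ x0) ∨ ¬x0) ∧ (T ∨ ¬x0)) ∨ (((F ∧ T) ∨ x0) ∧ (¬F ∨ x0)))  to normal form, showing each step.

Answer: normal form = T  (in 5 steps)

Working:
  start: F ∨ ((((T ∨ x0) ∨ ¬x0) ∧ (T ∨ ¬x0)) ∨ (((F ∧ T) ∨ x0) ∧ (¬F ∨ x0)))
  →1  (((T ∨ x0) ∨ ¬x0) ∧ (T ∨ ¬x0)) ∨ (((F ∧ T) ∨ x0) ∧ (¬F ∨ x0))
  →2  ((T ∨ ¬x0) ∧ (T ∨ ¬x0)) ∨ (((F ∧ T) ∨ x0) ∧ (¬F ∨ x0))
  →3  (T ∨ ¬x0) ∨ (((F ∧ T) ∨ x0) ∧ (¬F ∨ x0))
  →4  T ∨ (((F ∧ T) ∨ x0) ∧ (¬F ∨ x0))
  →5  T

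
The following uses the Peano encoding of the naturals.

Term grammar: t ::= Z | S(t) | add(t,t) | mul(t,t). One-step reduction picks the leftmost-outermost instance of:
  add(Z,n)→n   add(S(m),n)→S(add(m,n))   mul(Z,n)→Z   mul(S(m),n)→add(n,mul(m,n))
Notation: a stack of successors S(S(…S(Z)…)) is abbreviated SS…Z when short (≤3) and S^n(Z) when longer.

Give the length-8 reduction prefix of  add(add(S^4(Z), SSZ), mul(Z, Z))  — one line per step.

  start: add(add(S^4(Z), SSZ), mul(Z, Z))
  →1  add(S(add(SSSZ, SSZ)), mul(Z, Z))
  →2  S(add(add(SSSZ, SSZ), mul(Z, Z)))
  →3  S(add(S(add(SSZ, SSZ)), mul(Z, Z)))
  →4  S(S(add(add(SSZ, SSZ), mul(Z, Z))))
  →5  S(S(add(S(add(SZ, SSZ)), mul(Z, Z))))
  →6  S(S(S(add(add(SZ, SSZ), mul(Z, Z)))))
  →7  S(S(S(add(S(add(Z, SSZ)), mul(Z, Z)))))
  →8  S(S(S(S(add(add(Z, SSZ), mul(Z, Z))))))

Answer: after 8 steps: S(S(S(S(add(add(Z, SSZ), mul(Z, Z))))))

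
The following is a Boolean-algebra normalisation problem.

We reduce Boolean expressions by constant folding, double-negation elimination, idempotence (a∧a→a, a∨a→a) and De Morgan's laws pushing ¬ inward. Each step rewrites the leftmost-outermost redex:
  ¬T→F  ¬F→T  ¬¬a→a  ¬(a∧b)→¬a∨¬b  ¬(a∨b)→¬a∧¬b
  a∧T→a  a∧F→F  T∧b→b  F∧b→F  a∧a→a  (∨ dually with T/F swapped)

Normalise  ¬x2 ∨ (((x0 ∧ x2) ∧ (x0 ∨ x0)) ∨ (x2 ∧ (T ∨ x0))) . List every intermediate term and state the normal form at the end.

  start: ¬x2 ∨ (((x0 ∧ x2) ∧ (x0 ∨ x0)) ∨ (x2 ∧ (T ∨ x0)))
  →1  ¬x2 ∨ (((x0 ∧ x2) ∧ x0) ∨ (x2 ∧ (T ∨ x0)))
  →2  ¬x2 ∨ (((x0 ∧ x2) ∧ x0) ∨ (x2 ∧ T))
  →3  ¬x2 ∨ (((x0 ∧ x2) ∧ x0) ∨ x2)

Answer: normal form = ¬x2 ∨ (((x0 ∧ x2) ∧ x0) ∨ x2)  (in 3 steps)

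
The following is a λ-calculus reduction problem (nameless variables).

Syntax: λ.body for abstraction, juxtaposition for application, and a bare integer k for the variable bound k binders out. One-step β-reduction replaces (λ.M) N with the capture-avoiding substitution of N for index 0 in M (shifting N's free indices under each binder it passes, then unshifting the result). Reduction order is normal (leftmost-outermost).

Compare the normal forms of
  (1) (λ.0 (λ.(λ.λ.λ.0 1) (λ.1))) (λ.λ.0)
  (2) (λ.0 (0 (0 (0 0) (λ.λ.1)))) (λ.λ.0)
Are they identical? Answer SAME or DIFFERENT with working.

Answer: SAME — A ⇓ λ.0, B ⇓ λ.0

Reduction:
Term A:
  start: (λ.0 (λ.(λ.λ.λ.0 1) (λ.1))) (λ.λ.0)
  step 1: (λ.λ.0) (λ.(λ.λ.λ.0 1) (λ.1))
  step 2: λ.0

Term B:
  start: (λ.0 (0 (0 (0 0) (λ.λ.1)))) (λ.λ.0)
  step 1: (λ.λ.0) ((λ.λ.0) ((λ.λ.0) ((λ.λ.0) (λ.λ.0)) (λ.λ.1)))
  step 2: λ.0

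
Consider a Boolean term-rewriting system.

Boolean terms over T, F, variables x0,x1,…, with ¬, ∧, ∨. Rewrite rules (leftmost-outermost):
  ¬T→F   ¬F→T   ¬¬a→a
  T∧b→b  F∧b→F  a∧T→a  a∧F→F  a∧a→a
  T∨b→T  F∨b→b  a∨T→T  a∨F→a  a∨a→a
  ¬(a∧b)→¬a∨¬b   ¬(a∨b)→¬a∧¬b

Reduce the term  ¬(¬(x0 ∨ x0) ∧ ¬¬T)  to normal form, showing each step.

  start: ¬(¬(x0 ∨ x0) ∧ ¬¬T)
  →1  ¬¬(x0 ∨ x0) ∨ ¬¬¬T
  →2  (x0 ∨ x0) ∨ ¬¬¬T
  →3  x0 ∨ ¬¬¬T
  →4  x0 ∨ ¬T
  →5  x0 ∨ F
  →6  x0

Answer: normal form = x0  (in 6 steps)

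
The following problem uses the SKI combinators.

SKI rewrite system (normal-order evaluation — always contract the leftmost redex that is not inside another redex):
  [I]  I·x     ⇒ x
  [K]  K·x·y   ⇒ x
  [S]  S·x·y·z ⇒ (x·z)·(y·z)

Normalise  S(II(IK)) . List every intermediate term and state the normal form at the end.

Answer: normal form = SK  (in 3 steps)

Working:
  start: S(II(IK))
  →1  S(I(IK))
  →2  S(IK)
  →3  SK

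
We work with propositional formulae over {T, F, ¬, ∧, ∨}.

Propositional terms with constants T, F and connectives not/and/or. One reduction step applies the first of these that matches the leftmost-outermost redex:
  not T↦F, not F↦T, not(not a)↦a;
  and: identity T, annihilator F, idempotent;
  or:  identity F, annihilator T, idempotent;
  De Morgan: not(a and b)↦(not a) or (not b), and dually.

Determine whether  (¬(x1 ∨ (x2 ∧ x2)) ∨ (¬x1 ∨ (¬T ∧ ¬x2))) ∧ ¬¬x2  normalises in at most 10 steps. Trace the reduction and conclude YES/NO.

  start: (¬(x1 ∨ (x2 ∧ x2)) ∨ (¬x1 ∨ (¬T ∧ ¬x2))) ∧ ¬¬x2
  [1] ((¬x1 ∧ ¬(x2 ∧ x2)) ∨ (¬x1 ∨ (¬T ∧ ¬x2))) ∧ ¬¬x2
  [2] ((¬x1 ∧ (¬x2 ∨ ¬x2)) ∨ (¬x1 ∨ (¬T ∧ ¬x2))) ∧ ¬¬x2
  [3] ((¬x1 ∧ ¬x2) ∨ (¬x1 ∨ (¬T ∧ ¬x2))) ∧ ¬¬x2
  [4] ((¬x1 ∧ ¬x2) ∨ (¬x1 ∨ (F ∧ ¬x2))) ∧ ¬¬x2
  [5] ((¬x1 ∧ ¬x2) ∨ (¬x1 ∨ F)) ∧ ¬¬x2
  [6] ((¬x1 ∧ ¬x2) ∨ ¬x1) ∧ ¬¬x2
  [7] ((¬x1 ∧ ¬x2) ∨ ¬x1) ∧ x2

Answer: YES — reaches normal form ((¬x1 ∧ ¬x2) ∨ ¬x1) ∧ x2 in 7 ≤ 10 steps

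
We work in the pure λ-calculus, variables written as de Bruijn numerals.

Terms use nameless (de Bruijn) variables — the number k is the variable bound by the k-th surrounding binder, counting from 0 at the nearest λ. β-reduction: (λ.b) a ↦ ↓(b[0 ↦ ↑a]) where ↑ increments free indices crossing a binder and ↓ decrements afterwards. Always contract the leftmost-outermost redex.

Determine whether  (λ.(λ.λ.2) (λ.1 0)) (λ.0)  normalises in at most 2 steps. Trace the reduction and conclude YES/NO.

  start: (λ.(λ.λ.2) (λ.1 0)) (λ.0)
  [1] (λ.λ.λ.0) (λ.(λ.0) 0)
  [2] λ.λ.0

Answer: YES — reaches normal form λ.λ.0 in 2 ≤ 2 steps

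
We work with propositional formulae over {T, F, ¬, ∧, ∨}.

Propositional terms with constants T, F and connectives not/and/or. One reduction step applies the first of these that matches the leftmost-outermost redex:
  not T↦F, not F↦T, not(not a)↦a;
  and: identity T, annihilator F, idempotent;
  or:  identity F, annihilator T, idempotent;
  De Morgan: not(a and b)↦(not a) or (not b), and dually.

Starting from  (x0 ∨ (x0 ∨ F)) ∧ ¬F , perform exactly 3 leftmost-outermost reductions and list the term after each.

Answer: after 3 steps: x0 ∧ T

Working:
  start: (x0 ∨ (x0 ∨ F)) ∧ ¬F
  [1] (x0 ∨ x0) ∧ ¬F
  [2] x0 ∧ ¬F
  [3] x0 ∧ T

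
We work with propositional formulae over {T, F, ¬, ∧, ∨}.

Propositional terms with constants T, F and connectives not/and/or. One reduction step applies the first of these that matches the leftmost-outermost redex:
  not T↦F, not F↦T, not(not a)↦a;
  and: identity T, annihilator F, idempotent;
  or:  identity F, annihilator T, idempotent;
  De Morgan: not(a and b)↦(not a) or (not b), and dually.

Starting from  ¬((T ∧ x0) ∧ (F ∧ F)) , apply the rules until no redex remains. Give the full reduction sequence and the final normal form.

  start: ¬((T ∧ x0) ∧ (F ∧ F))
  step 1: ¬(T ∧ x0) ∨ ¬(F ∧ F)
  step 2: (¬T ∨ ¬x0) ∨ ¬(F ∧ F)
  step 3: (F ∨ ¬x0) ∨ ¬(F ∧ F)
  step 4: ¬x0 ∨ ¬(F ∧ F)
  step 5: ¬x0 ∨ (¬F ∨ ¬F)
  step 6: ¬x0 ∨ ¬F
  step 7: ¬x0 ∨ T
  step 8: T

Answer: normal form = T  (in 8 steps)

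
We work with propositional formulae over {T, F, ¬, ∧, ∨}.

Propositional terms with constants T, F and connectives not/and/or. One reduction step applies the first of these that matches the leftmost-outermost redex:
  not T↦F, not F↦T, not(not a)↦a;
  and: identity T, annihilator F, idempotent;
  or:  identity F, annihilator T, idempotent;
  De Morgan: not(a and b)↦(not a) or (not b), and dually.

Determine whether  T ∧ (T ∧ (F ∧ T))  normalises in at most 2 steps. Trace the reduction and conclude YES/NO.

Answer: NO — after 2 steps the term is F ∧ T, not yet normal

Working:
  start: T ∧ (T ∧ (F ∧ T))
  →1  T ∧ (F ∧ T)
  →2  F ∧ T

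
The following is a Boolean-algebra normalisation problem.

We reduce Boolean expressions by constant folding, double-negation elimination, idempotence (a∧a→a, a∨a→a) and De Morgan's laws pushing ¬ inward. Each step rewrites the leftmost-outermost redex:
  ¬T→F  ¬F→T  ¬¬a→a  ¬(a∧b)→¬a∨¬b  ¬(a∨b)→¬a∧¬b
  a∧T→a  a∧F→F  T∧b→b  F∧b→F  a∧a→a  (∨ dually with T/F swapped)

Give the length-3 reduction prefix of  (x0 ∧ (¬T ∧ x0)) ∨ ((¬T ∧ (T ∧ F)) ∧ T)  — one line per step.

Answer: after 3 steps: F ∨ ((¬T ∧ (T ∧ F)) ∧ T)

Reduction:
  start: (x0 ∧ (¬T ∧ x0)) ∨ ((¬T ∧ (T ∧ F)) ∧ T)
  [1] (x0 ∧ (F ∧ x0)) ∨ ((¬T ∧ (T ∧ F)) ∧ T)
  [2] (x0 ∧ F) ∨ ((¬T ∧ (T ∧ F)) ∧ T)
  [3] F ∨ ((¬T ∧ (T ∧ F)) ∧ T)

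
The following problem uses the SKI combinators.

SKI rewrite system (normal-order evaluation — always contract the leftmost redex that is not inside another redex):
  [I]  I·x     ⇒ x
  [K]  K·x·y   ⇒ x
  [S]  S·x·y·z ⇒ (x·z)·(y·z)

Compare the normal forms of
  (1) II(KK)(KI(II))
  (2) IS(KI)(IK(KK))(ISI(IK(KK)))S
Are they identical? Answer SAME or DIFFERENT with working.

Term A:
  start: II(KK)(KI(II))
  →1  I(KK)(KI(II))
  →2  KK(KI(II))
  →3  K

Term B:
  start: IS(KI)(IK(KK))(ISI(IK(KK)))S
  →1  S(KI)(IK(KK))(ISI(IK(KK)))S
  →2  KI(ISI(IK(KK)))(IK(KK)(ISI(IK(KK))))S
  →3  I(IK(KK)(ISI(IK(KK))))S
  →4  IK(KK)(ISI(IK(KK)))S
  →5  K(KK)(ISI(IK(KK)))S
  →6  KKS
  →7  K

Answer: SAME — A ⇓ K, B ⇓ K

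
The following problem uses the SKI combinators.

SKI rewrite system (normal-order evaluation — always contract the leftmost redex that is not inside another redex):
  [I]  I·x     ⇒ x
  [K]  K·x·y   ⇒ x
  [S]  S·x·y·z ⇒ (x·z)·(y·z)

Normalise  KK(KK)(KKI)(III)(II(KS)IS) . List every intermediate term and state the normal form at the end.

  start: KK(KK)(KKI)(III)(II(KS)IS)
  [1] K(KKI)(III)(II(KS)IS)
  [2] KKI(II(KS)IS)
  [3] K(II(KS)IS)
  [4] K(I(KS)IS)
  [5] K(KSIS)
  [6] K(SS)

Answer: normal form = K(SS)  (in 6 steps)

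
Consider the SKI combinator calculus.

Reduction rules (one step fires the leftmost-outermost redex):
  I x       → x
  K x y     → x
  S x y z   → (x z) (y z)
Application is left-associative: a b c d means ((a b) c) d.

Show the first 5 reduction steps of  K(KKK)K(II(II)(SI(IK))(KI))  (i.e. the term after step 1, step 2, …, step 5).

Answer: after 5 steps: K(I(SI(IK))(KI))

Reduction:
  start: K(KKK)K(II(II)(SI(IK))(KI))
  step 1: KKK(II(II)(SI(IK))(KI))
  step 2: K(II(II)(SI(IK))(KI))
  step 3: K(I(II)(SI(IK))(KI))
  step 4: K(II(SI(IK))(KI))
  step 5: K(I(SI(IK))(KI))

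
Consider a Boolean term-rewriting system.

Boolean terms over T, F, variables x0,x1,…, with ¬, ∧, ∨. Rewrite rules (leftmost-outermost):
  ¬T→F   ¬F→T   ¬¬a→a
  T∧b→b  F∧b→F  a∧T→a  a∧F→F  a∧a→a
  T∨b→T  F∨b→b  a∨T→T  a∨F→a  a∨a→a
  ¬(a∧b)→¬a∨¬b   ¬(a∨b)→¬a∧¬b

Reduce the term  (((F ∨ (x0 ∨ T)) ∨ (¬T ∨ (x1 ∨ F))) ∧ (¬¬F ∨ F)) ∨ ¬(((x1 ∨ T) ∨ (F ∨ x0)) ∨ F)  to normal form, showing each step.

Answer: normal form = F  (in 14 steps)

Working:
  start: (((F ∨ (x0 ∨ T)) ∨ (¬T ∨ (x1 ∨ F))) ∧ (¬¬F ∨ F)) ∨ ¬(((x1 ∨ T) ∨ (F ∨ x0)) ∨ F)
  step 1: (((x0 ∨ T) ∨ (¬T ∨ (x1 ∨ F))) ∧ (¬¬F ∨ F)) ∨ ¬(((x1 ∨ T) ∨ (F ∨ x0)) ∨ F)
  step 2: ((T ∨ (¬T ∨ (x1 ∨ F))) ∧ (¬¬F ∨ F)) ∨ ¬(((x1 ∨ T) ∨ (F ∨ x0)) ∨ F)
  step 3: (T ∧ (¬¬F ∨ F)) ∨ ¬(((x1 ∨ T) ∨ (F ∨ x0)) ∨ F)
  step 4: (¬¬F ∨ F) ∨ ¬(((x1 ∨ T) ∨ (F ∨ x0)) ∨ F)
  step 5: ¬¬F ∨ ¬(((x1 ∨ T) ∨ (F ∨ x0)) ∨ F)
  step 6: F ∨ ¬(((x1 ∨ T) ∨ (F ∨ x0)) ∨ F)
  step 7: ¬(((x1 ∨ T) ∨ (F ∨ x0)) ∨ F)
  step 8: ¬((x1 ∨ T) ∨ (F ∨ x0)) ∧ ¬F
  step 9: (¬(x1 ∨ T) ∧ ¬(F ∨ x0)) ∧ ¬F
  step 10: ((¬x1 ∧ ¬T) ∧ ¬(F ∨ x0)) ∧ ¬F
  step 11: ((¬x1 ∧ F) ∧ ¬(F ∨ x0)) ∧ ¬F
  step 12: (F ∧ ¬(F ∨ x0)) ∧ ¬F
  step 13: F ∧ ¬F
  step 14: F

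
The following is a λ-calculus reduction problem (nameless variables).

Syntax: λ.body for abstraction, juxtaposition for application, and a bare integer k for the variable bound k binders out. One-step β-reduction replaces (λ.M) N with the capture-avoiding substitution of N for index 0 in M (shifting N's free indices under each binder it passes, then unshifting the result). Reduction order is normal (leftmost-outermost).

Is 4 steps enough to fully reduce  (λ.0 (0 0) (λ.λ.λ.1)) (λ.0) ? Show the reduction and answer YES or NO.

Answer: YES — reaches normal form λ.λ.λ.1 in 4 ≤ 4 steps

Working:
  start: (λ.0 (0 0) (λ.λ.λ.1)) (λ.0)
  [1] (λ.0) ((λ.0) (λ.0)) (λ.λ.λ.1)
  [2] (λ.0) (λ.0) (λ.λ.λ.1)
  [3] (λ.0) (λ.λ.λ.1)
  [4] λ.λ.λ.1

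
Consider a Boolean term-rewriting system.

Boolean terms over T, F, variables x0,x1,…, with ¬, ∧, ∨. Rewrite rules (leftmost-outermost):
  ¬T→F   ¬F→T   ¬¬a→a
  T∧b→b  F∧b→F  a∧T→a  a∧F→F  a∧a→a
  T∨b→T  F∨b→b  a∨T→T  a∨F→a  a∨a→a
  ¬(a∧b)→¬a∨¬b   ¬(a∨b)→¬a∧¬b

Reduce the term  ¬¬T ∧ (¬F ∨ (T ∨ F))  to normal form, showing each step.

  start: ¬¬T ∧ (¬F ∨ (T ∨ F))
  [1] T ∧ (¬F ∨ (T ∨ F))
  [2] ¬F ∨ (T ∨ F)
  [3] T ∨ (T ∨ F)
  [4] T

Answer: normal form = T  (in 4 steps)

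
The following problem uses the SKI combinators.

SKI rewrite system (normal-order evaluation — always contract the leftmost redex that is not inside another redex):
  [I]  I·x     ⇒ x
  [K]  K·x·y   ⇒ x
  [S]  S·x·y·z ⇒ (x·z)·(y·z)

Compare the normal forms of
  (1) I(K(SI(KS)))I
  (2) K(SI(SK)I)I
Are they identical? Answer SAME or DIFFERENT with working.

Term A:
  start: I(K(SI(KS)))I
  step 1: K(SI(KS))I
  step 2: SI(KS)

Term B:
  start: K(SI(SK)I)I
  step 1: SI(SK)I
  step 2: II(SKI)
  step 3: I(SKI)
  step 4: SKI

Answer: DIFFERENT — A ⇓ SI(KS), B ⇓ SKI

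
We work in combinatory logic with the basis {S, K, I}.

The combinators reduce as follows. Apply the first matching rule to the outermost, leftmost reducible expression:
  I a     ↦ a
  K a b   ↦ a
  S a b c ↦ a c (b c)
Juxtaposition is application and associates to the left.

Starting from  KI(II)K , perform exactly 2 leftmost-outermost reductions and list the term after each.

Answer: after 2 steps: K

Working:
  start: KI(II)K
  step 1: IK
  step 2: K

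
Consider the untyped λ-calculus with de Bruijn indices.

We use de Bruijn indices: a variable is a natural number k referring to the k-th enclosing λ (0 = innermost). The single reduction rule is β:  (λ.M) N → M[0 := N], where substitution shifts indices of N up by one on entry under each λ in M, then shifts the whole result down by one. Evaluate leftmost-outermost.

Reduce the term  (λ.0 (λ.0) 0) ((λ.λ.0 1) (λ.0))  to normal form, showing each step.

  start: (λ.0 (λ.0) 0) ((λ.λ.0 1) (λ.0))
  step 1: (λ.λ.0 1) (λ.0) (λ.0) ((λ.λ.0 1) (λ.0))
  step 2: (λ.0 (λ.0)) (λ.0) ((λ.λ.0 1) (λ.0))
  step 3: (λ.0) (λ.0) ((λ.λ.0 1) (λ.0))
  step 4: (λ.0) ((λ.λ.0 1) (λ.0))
  step 5: (λ.λ.0 1) (λ.0)
  step 6: λ.0 (λ.0)

Answer: normal form = λ.0 (λ.0)  (in 6 steps)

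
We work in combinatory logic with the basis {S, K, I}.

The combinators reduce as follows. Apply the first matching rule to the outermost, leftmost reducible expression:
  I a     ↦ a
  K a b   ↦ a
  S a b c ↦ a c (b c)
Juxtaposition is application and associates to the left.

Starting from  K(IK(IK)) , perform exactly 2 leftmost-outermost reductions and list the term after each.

  start: K(IK(IK))
  step 1: K(K(IK))
  step 2: K(KK)

Answer: after 2 steps: K(KK)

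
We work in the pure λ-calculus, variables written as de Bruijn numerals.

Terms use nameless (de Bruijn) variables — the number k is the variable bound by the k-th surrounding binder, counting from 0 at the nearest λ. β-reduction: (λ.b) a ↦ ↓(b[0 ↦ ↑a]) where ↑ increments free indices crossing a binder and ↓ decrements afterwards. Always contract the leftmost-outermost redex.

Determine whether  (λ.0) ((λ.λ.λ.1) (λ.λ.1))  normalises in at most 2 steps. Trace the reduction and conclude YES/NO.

Answer: YES — reaches normal form λ.λ.1 in 2 ≤ 2 steps

Working:
  start: (λ.0) ((λ.λ.λ.1) (λ.λ.1))
  step 1: (λ.λ.λ.1) (λ.λ.1)
  step 2: λ.λ.1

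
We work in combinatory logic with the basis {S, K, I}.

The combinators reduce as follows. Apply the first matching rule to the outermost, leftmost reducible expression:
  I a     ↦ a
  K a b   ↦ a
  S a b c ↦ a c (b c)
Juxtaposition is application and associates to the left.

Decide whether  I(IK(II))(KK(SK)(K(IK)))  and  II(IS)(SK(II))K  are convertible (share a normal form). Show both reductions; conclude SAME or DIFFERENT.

Term A:
  start: I(IK(II))(KK(SK)(K(IK)))
  step 1: IK(II)(KK(SK)(K(IK)))
  step 2: K(II)(KK(SK)(K(IK)))
  step 3: II
  step 4: I

Term B:
  start: II(IS)(SK(II))K
  step 1: I(IS)(SK(II))K
  step 2: IS(SK(II))K
  step 3: S(SK(II))K
  step 4: S(SKI)K

Answer: DIFFERENT — A ⇓ I, B ⇓ S(SKI)K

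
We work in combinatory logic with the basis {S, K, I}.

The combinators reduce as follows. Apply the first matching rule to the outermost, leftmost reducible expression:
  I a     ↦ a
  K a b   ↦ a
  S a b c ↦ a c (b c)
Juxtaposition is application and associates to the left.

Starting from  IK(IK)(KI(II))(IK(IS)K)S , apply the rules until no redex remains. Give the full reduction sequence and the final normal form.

Answer: normal form = S  (in 7 steps)

Derivation:
  start: IK(IK)(KI(II))(IK(IS)K)S
  step 1: K(IK)(KI(II))(IK(IS)K)S
  step 2: IK(IK(IS)K)S
  step 3: K(IK(IS)K)S
  step 4: IK(IS)K
  step 5: K(IS)K
  step 6: IS
  step 7: S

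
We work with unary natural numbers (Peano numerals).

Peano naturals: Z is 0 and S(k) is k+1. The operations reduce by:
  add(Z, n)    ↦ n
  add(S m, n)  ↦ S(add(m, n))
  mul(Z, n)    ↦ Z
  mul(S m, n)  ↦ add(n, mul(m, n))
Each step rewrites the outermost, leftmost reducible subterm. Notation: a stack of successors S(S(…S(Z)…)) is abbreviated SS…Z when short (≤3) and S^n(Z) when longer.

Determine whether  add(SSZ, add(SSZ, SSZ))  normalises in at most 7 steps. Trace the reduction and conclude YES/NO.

Answer: YES — reaches normal form S^6(Z) in 6 ≤ 7 steps

Working:
  start: add(SSZ, add(SSZ, SSZ))
  [1] S(add(SZ, add(SSZ, SSZ)))
  [2] S(S(add(Z, add(SSZ, SSZ))))
  [3] S(S(add(SSZ, SSZ)))
  [4] S(S(S(add(SZ, SSZ))))
  [5] S(S(S(S(add(Z, SSZ)))))
  [6] S^6(Z)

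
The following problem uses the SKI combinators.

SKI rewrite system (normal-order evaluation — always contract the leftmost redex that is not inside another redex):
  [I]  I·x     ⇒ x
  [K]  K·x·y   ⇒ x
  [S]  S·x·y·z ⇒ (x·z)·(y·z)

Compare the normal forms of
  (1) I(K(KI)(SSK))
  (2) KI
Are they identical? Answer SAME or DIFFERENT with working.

Answer: SAME — A ⇓ KI, B ⇓ KI

Reduction:
Term A:
  start: I(K(KI)(SSK))
  →1  K(KI)(SSK)
  →2  KI

Term B:
  start: KI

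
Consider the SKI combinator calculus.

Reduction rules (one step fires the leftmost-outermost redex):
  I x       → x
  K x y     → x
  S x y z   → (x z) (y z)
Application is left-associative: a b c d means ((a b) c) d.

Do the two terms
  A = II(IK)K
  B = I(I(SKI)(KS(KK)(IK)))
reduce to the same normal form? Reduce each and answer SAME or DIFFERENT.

Answer: DIFFERENT — A ⇓ KK, B ⇓ SK

Derivation:
Term A:
  start: II(IK)K
  [1] I(IK)K
  [2] IKK
  [3] KK

Term B:
  start: I(I(SKI)(KS(KK)(IK)))
  [1] I(SKI)(KS(KK)(IK))
  [2] SKI(KS(KK)(IK))
  [3] K(KS(KK)(IK))(I(KS(KK)(IK)))
  [4] KS(KK)(IK)
  [5] S(IK)
  [6] SK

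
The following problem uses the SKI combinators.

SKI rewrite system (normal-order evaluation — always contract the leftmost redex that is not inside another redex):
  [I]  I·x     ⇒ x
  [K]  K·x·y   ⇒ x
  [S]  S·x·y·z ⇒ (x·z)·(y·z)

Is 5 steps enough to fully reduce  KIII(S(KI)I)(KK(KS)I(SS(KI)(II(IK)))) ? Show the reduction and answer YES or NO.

Answer: NO — after 5 steps the term is I(I(KK(KS)I(SS(KI)(II(IK))))), not yet normal

Derivation:
  start: KIII(S(KI)I)(KK(KS)I(SS(KI)(II(IK))))
  →1  II(S(KI)I)(KK(KS)I(SS(KI)(II(IK))))
  →2  I(S(KI)I)(KK(KS)I(SS(KI)(II(IK))))
  →3  S(KI)I(KK(KS)I(SS(KI)(II(IK))))
  →4  KI(KK(KS)I(SS(KI)(II(IK))))(I(KK(KS)I(SS(KI)(II(IK)))))
  →5  I(I(KK(KS)I(SS(KI)(II(IK)))))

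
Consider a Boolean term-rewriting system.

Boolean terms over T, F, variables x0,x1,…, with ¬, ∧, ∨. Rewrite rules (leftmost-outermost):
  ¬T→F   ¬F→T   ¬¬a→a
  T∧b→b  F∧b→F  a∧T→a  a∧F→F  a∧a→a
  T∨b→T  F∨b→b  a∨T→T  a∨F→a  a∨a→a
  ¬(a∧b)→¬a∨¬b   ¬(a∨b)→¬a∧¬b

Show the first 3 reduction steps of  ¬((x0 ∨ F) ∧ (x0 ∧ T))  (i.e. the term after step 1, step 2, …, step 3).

Answer: after 3 steps: (¬x0 ∧ T) ∨ ¬(x0 ∧ T)

Reduction:
  start: ¬((x0 ∨ F) ∧ (x0 ∧ T))
  step 1: ¬(x0 ∨ F) ∨ ¬(x0 ∧ T)
  step 2: (¬x0 ∧ ¬F) ∨ ¬(x0 ∧ T)
  step 3: (¬x0 ∧ T) ∨ ¬(x0 ∧ T)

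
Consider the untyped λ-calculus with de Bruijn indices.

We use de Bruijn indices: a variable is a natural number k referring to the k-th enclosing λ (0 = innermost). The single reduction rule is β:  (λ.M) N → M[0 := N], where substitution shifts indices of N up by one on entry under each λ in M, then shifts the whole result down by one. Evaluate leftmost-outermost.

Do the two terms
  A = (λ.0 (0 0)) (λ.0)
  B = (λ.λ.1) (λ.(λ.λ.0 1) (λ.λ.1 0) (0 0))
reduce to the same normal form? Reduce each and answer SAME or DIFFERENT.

Term A:
  start: (λ.0 (0 0)) (λ.0)
  →1  (λ.0) ((λ.0) (λ.0))
  →2  (λ.0) (λ.0)
  →3  λ.0

Term B:
  start: (λ.λ.1) (λ.(λ.λ.0 1) (λ.λ.1 0) (0 0))
  →1  λ.λ.(λ.λ.0 1) (λ.λ.1 0) (0 0)
  →2  λ.λ.(λ.0 (λ.λ.1 0)) (0 0)
  →3  λ.λ.0 0 (λ.λ.1 0)

Answer: DIFFERENT — A ⇓ λ.0, B ⇓ λ.λ.0 0 (λ.λ.1 0)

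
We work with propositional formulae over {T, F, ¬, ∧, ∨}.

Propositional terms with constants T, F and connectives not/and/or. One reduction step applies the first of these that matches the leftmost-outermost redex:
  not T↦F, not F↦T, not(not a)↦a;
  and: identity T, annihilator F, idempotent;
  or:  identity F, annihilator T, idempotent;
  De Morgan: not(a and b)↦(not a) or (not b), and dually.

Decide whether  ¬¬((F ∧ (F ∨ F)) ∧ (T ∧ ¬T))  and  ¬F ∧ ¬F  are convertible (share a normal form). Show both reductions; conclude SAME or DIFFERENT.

Term A:
  start: ¬¬((F ∧ (F ∨ F)) ∧ (T ∧ ¬T))
  step 1: (F ∧ (F ∨ F)) ∧ (T ∧ ¬T)
  step 2: F ∧ (T ∧ ¬T)
  step 3: F

Term B:
  start: ¬F ∧ ¬F
  step 1: ¬F
  step 2: T

Answer: DIFFERENT — A ⇓ F, B ⇓ T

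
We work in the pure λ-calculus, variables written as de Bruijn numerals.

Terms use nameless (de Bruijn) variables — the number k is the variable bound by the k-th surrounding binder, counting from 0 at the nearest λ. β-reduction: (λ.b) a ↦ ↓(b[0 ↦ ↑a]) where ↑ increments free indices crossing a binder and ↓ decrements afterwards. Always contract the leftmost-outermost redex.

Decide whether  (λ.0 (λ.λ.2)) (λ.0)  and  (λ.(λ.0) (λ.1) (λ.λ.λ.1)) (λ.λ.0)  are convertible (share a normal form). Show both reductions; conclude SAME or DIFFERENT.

Term A:
  start: (λ.0 (λ.λ.2)) (λ.0)
  step 1: (λ.0) (λ.λ.λ.0)
  step 2: λ.λ.λ.0

Term B:
  start: (λ.(λ.0) (λ.1) (λ.λ.λ.1)) (λ.λ.0)
  step 1: (λ.0) (λ.λ.λ.0) (λ.λ.λ.1)
  step 2: (λ.λ.λ.0) (λ.λ.λ.1)
  step 3: λ.λ.0

Answer: DIFFERENT — A ⇓ λ.λ.λ.0, B ⇓ λ.λ.0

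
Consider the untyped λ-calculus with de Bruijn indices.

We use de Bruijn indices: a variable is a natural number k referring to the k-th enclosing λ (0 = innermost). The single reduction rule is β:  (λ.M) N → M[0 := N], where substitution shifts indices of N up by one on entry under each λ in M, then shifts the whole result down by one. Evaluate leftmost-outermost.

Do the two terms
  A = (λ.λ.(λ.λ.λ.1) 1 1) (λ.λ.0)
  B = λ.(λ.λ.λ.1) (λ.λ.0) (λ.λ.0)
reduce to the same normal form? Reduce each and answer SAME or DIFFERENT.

Term A:
  start: (λ.λ.(λ.λ.λ.1) 1 1) (λ.λ.0)
  [1] λ.(λ.λ.λ.1) (λ.λ.0) (λ.λ.0)
  [2] λ.(λ.λ.1) (λ.λ.0)
  [3] λ.λ.λ.λ.0

Term B:
  start: λ.(λ.λ.λ.1) (λ.λ.0) (λ.λ.0)
  [1] λ.(λ.λ.1) (λ.λ.0)
  [2] λ.λ.λ.λ.0

Answer: SAME — A ⇓ λ.λ.λ.λ.0, B ⇓ λ.λ.λ.λ.0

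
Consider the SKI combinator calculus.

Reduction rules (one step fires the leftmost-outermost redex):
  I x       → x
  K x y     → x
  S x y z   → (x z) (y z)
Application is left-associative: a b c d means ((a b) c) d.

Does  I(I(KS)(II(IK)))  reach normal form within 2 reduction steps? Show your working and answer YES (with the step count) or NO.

  start: I(I(KS)(II(IK)))
  →1  I(KS)(II(IK))
  →2  KS(II(IK))

Answer: NO — after 2 steps the term is KS(II(IK)), not yet normal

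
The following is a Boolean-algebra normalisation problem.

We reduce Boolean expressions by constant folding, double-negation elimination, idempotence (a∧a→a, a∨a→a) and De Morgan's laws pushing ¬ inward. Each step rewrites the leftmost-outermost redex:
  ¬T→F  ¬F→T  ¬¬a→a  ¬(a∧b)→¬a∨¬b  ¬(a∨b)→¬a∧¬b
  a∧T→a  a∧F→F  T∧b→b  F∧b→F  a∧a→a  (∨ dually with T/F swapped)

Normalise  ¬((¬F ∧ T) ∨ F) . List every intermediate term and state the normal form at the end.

  start: ¬((¬F ∧ T) ∨ F)
  →1  ¬(¬F ∧ T) ∧ ¬F
  →2  (¬¬F ∨ ¬T) ∧ ¬F
  →3  (F ∨ ¬T) ∧ ¬F
  →4  ¬T ∧ ¬F
  →5  F ∧ ¬F
  →6  F

Answer: normal form = F  (in 6 steps)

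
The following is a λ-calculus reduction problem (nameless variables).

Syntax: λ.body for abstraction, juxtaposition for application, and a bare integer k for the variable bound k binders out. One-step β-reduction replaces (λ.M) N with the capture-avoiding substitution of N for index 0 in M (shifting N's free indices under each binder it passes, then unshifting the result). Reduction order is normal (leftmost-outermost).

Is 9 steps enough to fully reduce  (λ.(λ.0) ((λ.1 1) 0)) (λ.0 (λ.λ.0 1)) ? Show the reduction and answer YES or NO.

Answer: YES — reaches normal form λ.0 (λ.λ.0 1) in 6 ≤ 9 steps

Working:
  start: (λ.(λ.0) ((λ.1 1) 0)) (λ.0 (λ.λ.0 1))
  →1  (λ.0) ((λ.(λ.0 (λ.λ.0 1)) (λ.0 (λ.λ.0 1))) (λ.0 (λ.λ.0 1)))
  →2  (λ.(λ.0 (λ.λ.0 1)) (λ.0 (λ.λ.0 1))) (λ.0 (λ.λ.0 1))
  →3  (λ.0 (λ.λ.0 1)) (λ.0 (λ.λ.0 1))
  →4  (λ.0 (λ.λ.0 1)) (λ.λ.0 1)
  →5  (λ.λ.0 1) (λ.λ.0 1)
  →6  λ.0 (λ.λ.0 1)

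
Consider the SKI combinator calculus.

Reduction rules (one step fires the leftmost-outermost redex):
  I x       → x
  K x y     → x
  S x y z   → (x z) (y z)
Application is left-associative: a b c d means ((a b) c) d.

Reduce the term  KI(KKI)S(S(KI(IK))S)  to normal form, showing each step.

Answer: normal form = S(SIS)  (in 3 steps)

Derivation:
  start: KI(KKI)S(S(KI(IK))S)
  →1  IS(S(KI(IK))S)
  →2  S(S(KI(IK))S)
  →3  S(SIS)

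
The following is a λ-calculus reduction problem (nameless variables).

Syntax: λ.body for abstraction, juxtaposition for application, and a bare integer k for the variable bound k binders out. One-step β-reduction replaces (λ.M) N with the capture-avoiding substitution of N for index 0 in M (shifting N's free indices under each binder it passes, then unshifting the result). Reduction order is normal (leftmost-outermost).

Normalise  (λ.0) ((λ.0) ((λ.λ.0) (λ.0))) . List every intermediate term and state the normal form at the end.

Answer: normal form = λ.0  (in 3 steps)

Working:
  start: (λ.0) ((λ.0) ((λ.λ.0) (λ.0)))
  step 1: (λ.0) ((λ.λ.0) (λ.0))
  step 2: (λ.λ.0) (λ.0)
  step 3: λ.0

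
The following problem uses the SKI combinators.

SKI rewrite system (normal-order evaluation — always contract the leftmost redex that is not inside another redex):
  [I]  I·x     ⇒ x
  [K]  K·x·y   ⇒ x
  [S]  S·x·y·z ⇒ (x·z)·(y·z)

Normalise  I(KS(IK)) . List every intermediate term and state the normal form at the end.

Answer: normal form = S  (in 2 steps)

Derivation:
  start: I(KS(IK))
  step 1: KS(IK)
  step 2: S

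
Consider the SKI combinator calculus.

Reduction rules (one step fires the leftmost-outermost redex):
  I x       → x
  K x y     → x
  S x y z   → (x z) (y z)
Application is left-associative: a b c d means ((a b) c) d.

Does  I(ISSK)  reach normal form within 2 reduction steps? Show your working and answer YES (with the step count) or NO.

  start: I(ISSK)
  [1] ISSK
  [2] SSK

Answer: YES — reaches normal form SSK in 2 ≤ 2 steps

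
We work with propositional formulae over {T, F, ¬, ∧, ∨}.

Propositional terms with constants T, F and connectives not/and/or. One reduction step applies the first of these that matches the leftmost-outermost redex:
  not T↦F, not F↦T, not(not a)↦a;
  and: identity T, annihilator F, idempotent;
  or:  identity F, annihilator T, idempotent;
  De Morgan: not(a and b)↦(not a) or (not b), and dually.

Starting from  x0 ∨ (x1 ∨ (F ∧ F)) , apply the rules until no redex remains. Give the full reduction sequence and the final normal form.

  start: x0 ∨ (x1 ∨ (F ∧ F))
  step 1: x0 ∨ (x1 ∨ F)
  step 2: x0 ∨ x1

Answer: normal form = x0 ∨ x1  (in 2 steps)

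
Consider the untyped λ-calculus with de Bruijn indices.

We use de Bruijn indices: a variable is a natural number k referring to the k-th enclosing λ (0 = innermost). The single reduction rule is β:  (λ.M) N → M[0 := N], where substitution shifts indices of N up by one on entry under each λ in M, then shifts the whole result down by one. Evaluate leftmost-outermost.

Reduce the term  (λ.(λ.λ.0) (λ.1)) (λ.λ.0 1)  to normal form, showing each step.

Answer: normal form = λ.0  (in 2 steps)

Reduction:
  start: (λ.(λ.λ.0) (λ.1)) (λ.λ.0 1)
  [1] (λ.λ.0) (λ.λ.λ.0 1)
  [2] λ.0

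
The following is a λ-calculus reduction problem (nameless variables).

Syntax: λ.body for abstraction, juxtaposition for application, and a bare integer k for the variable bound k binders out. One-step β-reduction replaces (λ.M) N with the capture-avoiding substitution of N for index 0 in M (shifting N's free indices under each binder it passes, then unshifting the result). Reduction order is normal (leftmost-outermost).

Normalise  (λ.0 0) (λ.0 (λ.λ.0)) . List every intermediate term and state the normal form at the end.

  start: (λ.0 0) (λ.0 (λ.λ.0))
  →1  (λ.0 (λ.λ.0)) (λ.0 (λ.λ.0))
  →2  (λ.0 (λ.λ.0)) (λ.λ.0)
  →3  (λ.λ.0) (λ.λ.0)
  →4  λ.0

Answer: normal form = λ.0  (in 4 steps)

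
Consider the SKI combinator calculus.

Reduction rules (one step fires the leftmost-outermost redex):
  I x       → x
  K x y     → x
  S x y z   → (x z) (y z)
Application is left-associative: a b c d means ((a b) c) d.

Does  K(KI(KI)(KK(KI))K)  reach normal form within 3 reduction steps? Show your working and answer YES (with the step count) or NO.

  start: K(KI(KI)(KK(KI))K)
  →1  K(I(KK(KI))K)
  →2  K(KK(KI)K)
  →3  K(KK)

Answer: YES — reaches normal form K(KK) in 3 ≤ 3 steps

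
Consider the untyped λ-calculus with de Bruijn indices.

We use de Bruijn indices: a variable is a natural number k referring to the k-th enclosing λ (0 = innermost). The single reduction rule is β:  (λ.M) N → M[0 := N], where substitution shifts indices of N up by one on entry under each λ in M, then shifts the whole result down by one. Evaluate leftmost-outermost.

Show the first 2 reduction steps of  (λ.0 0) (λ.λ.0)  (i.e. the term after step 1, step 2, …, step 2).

Answer: after 2 steps: λ.0

Reduction:
  start: (λ.0 0) (λ.λ.0)
  [1] (λ.λ.0) (λ.λ.0)
  [2] λ.0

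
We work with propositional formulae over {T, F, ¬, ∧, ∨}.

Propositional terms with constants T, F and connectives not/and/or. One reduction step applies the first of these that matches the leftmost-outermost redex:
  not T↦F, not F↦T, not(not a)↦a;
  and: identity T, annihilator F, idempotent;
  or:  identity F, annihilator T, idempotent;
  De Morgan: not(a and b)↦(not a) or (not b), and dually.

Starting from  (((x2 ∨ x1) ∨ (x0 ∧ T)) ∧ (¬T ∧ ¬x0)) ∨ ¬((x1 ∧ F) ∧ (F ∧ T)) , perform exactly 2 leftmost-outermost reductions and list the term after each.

Answer: after 2 steps: (((x2 ∨ x1) ∨ x0) ∧ (F ∧ ¬x0)) ∨ ¬((x1 ∧ F) ∧ (F ∧ T))

Working:
  start: (((x2 ∨ x1) ∨ (x0 ∧ T)) ∧ (¬T ∧ ¬x0)) ∨ ¬((x1 ∧ F) ∧ (F ∧ T))
  step 1: (((x2 ∨ x1) ∨ x0) ∧ (¬T ∧ ¬x0)) ∨ ¬((x1 ∧ F) ∧ (F ∧ T))
  step 2: (((x2 ∨ x1) ∨ x0) ∧ (F ∧ ¬x0)) ∨ ¬((x1 ∧ F) ∧ (F ∧ T))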